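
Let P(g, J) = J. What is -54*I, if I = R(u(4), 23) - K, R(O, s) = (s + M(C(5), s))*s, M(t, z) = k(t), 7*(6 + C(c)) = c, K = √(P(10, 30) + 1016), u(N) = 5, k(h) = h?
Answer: -154008/7 + 54*√1046 ≈ -20255.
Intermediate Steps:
K = √1046 (K = √(30 + 1016) = √1046 ≈ 32.342)
C(c) = -6 + c/7
M(t, z) = t
R(O, s) = s*(-37/7 + s) (R(O, s) = (s + (-6 + (⅐)*5))*s = (s + (-6 + 5/7))*s = (s - 37/7)*s = (-37/7 + s)*s = s*(-37/7 + s))
I = 2852/7 - √1046 (I = (⅐)*23*(-37 + 7*23) - √1046 = (⅐)*23*(-37 + 161) - √1046 = (⅐)*23*124 - √1046 = 2852/7 - √1046 ≈ 375.09)
-54*I = -54*(2852/7 - √1046) = -154008/7 + 54*√1046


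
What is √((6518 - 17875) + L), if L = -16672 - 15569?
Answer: I*√43598 ≈ 208.8*I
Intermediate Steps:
L = -32241
√((6518 - 17875) + L) = √((6518 - 17875) - 32241) = √(-11357 - 32241) = √(-43598) = I*√43598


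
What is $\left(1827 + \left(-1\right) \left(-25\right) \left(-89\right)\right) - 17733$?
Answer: $-18131$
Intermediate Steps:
$\left(1827 + \left(-1\right) \left(-25\right) \left(-89\right)\right) - 17733 = \left(1827 + 25 \left(-89\right)\right) - 17733 = \left(1827 - 2225\right) - 17733 = -398 - 17733 = -18131$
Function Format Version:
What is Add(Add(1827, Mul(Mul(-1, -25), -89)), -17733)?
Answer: -18131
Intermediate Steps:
Add(Add(1827, Mul(Mul(-1, -25), -89)), -17733) = Add(Add(1827, Mul(25, -89)), -17733) = Add(Add(1827, -2225), -17733) = Add(-398, -17733) = -18131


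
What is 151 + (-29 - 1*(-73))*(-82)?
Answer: -3457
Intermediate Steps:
151 + (-29 - 1*(-73))*(-82) = 151 + (-29 + 73)*(-82) = 151 + 44*(-82) = 151 - 3608 = -3457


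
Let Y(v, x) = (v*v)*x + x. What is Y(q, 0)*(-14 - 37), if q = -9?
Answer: 0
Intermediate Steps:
Y(v, x) = x + x*v² (Y(v, x) = v²*x + x = x*v² + x = x + x*v²)
Y(q, 0)*(-14 - 37) = (0*(1 + (-9)²))*(-14 - 37) = (0*(1 + 81))*(-51) = (0*82)*(-51) = 0*(-51) = 0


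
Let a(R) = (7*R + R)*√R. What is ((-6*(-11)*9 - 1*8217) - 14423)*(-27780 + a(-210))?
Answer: 612437880 + 37037280*I*√210 ≈ 6.1244e+8 + 5.3672e+8*I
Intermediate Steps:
a(R) = 8*R^(3/2) (a(R) = (8*R)*√R = 8*R^(3/2))
((-6*(-11)*9 - 1*8217) - 14423)*(-27780 + a(-210)) = ((-6*(-11)*9 - 1*8217) - 14423)*(-27780 + 8*(-210)^(3/2)) = ((66*9 - 8217) - 14423)*(-27780 + 8*(-210*I*√210)) = ((594 - 8217) - 14423)*(-27780 - 1680*I*√210) = (-7623 - 14423)*(-27780 - 1680*I*√210) = -22046*(-27780 - 1680*I*√210) = 612437880 + 37037280*I*√210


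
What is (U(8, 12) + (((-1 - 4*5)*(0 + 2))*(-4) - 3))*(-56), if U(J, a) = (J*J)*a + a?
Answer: -52920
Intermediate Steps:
U(J, a) = a + a*J² (U(J, a) = J²*a + a = a*J² + a = a + a*J²)
(U(8, 12) + (((-1 - 4*5)*(0 + 2))*(-4) - 3))*(-56) = (12*(1 + 8²) + (((-1 - 4*5)*(0 + 2))*(-4) - 3))*(-56) = (12*(1 + 64) + (((-1 - 20)*2)*(-4) - 3))*(-56) = (12*65 + (-21*2*(-4) - 3))*(-56) = (780 + (-42*(-4) - 3))*(-56) = (780 + (168 - 3))*(-56) = (780 + 165)*(-56) = 945*(-56) = -52920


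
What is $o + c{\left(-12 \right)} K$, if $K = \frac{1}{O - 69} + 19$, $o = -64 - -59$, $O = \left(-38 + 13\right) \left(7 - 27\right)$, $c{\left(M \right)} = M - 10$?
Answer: $- \frac{182335}{431} \approx -423.05$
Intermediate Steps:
$c{\left(M \right)} = -10 + M$
$O = 500$ ($O = \left(-25\right) \left(-20\right) = 500$)
$o = -5$ ($o = -64 + 59 = -5$)
$K = \frac{8190}{431}$ ($K = \frac{1}{500 - 69} + 19 = \frac{1}{431} + 19 = \frac{8190}{431} \approx 19.002$)
$o + c{\left(-12 \right)} K = -5 + \left(-10 - 12\right) \frac{8190}{431} = -5 - \frac{180180}{431} = - \frac{182335}{431}$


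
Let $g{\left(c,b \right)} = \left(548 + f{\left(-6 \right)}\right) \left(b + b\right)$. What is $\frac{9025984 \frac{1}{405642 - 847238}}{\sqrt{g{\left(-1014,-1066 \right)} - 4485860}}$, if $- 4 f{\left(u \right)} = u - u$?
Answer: $\frac{1128248 i \sqrt{157061}}{52018132017} \approx 0.0085957 i$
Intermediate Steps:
$f{\left(u \right)} = 0$ ($f{\left(u \right)} = - \frac{u - u}{4} = \left(- \frac{1}{4}\right) 0 = 0$)
$g{\left(c,b \right)} = 1096 b$ ($g{\left(c,b \right)} = \left(548 + 0\right) \left(b + b\right) = 548 \cdot 2 b = 1096 b$)
$\frac{9025984 \frac{1}{405642 - 847238}}{\sqrt{g{\left(-1014,-1066 \right)} - 4485860}} = \frac{9025984 \frac{1}{405642 - 847238}}{\sqrt{1096 \left(-1066\right) - 4485860}} = \frac{9025984 \frac{1}{-441596}}{\sqrt{-1168336 - 4485860}} = \frac{9025984 \left(- \frac{1}{441596}\right)}{\sqrt{-5654196}} = - \frac{2256496}{110399 \cdot 6 i \sqrt{157061}} = - \frac{2256496 \left(- \frac{i \sqrt{157061}}{942366}\right)}{110399} = \frac{1128248 i \sqrt{157061}}{52018132017}$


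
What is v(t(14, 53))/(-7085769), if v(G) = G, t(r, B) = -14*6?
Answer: 28/2361923 ≈ 1.1855e-5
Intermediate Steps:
t(r, B) = -84
v(t(14, 53))/(-7085769) = -84/(-7085769) = -84*(-1/7085769) = 28/2361923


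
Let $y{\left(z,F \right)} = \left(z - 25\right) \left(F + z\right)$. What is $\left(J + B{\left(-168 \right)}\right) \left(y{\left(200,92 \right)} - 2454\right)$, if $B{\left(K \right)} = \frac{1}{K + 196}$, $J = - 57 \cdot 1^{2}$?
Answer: $- \frac{38795185}{14} \approx -2.7711 \cdot 10^{6}$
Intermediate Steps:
$y{\left(z,F \right)} = \left(-25 + z\right) \left(F + z\right)$
$J = -57$ ($J = \left(-57\right) 1 = -57$)
$B{\left(K \right)} = \frac{1}{196 + K}$
$\left(J + B{\left(-168 \right)}\right) \left(y{\left(200,92 \right)} - 2454\right) = \left(-57 + \frac{1}{196 - 168}\right) \left(\left(200^{2} - 2300 - 5000 + 92 \cdot 200\right) - 2454\right) = \left(-57 + \frac{1}{28}\right) \left(\left(40000 - 2300 - 5000 + 18400\right) - 2454\right) = \left(-57 + \frac{1}{28}\right) \left(51100 - 2454\right) = \left(- \frac{1595}{28}\right) 48646 = - \frac{38795185}{14}$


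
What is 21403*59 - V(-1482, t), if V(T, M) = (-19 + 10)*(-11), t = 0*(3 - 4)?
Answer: 1262678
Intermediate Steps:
t = 0 (t = 0*(-1) = 0)
V(T, M) = 99 (V(T, M) = -9*(-11) = 99)
21403*59 - V(-1482, t) = 21403*59 - 1*99 = 1262777 - 99 = 1262678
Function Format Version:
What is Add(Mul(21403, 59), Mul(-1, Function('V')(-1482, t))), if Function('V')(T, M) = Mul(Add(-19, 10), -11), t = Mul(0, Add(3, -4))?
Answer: 1262678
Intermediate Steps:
t = 0 (t = Mul(0, -1) = 0)
Function('V')(T, M) = 99 (Function('V')(T, M) = Mul(-9, -11) = 99)
Add(Mul(21403, 59), Mul(-1, Function('V')(-1482, t))) = Add(Mul(21403, 59), Mul(-1, 99)) = Add(1262777, -99) = 1262678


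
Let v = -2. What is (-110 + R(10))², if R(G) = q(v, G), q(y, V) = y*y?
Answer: 11236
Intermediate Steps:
q(y, V) = y²
R(G) = 4 (R(G) = (-2)² = 4)
(-110 + R(10))² = (-110 + 4)² = (-106)² = 11236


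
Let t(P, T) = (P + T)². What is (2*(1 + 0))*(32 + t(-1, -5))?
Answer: 136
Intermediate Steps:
(2*(1 + 0))*(32 + t(-1, -5)) = (2*(1 + 0))*(32 + (-1 - 5)²) = (2*1)*(32 + (-6)²) = 2*(32 + 36) = 2*68 = 136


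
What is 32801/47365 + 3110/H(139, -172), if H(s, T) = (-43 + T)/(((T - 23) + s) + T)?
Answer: 6718525283/2036695 ≈ 3298.7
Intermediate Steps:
H(s, T) = (-43 + T)/(-23 + s + 2*T) (H(s, T) = (-43 + T)/(((-23 + T) + s) + T) = (-43 + T)/((-23 + T + s) + T) = (-43 + T)/(-23 + s + 2*T))
32801/47365 + 3110/H(139, -172) = 32801/47365 + 3110/(((-43 - 172)/(-23 + 139 + 2*(-172)))) = 32801*(1/47365) + 3110/((-215/(-23 + 139 - 344))) = 32801/47365 + 3110/((-215/(-228))) = 32801/47365 + 3110/((-1/228*(-215))) = 32801/47365 + 3110/(215/228) = 32801/47365 + 3110*(228/215) = 32801/47365 + 141816/43 = 6718525283/2036695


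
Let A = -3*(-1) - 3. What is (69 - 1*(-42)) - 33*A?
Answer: 111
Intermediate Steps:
A = 0 (A = 3 - 3 = 0)
(69 - 1*(-42)) - 33*A = (69 - 1*(-42)) - 33*0 = (69 + 42) + 0 = 111 + 0 = 111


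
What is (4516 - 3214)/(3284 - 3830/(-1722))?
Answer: 1121022/2829439 ≈ 0.39620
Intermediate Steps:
(4516 - 3214)/(3284 - 3830/(-1722)) = 1302/(3284 - 3830*(-1/1722)) = 1302/(3284 + 1915/861) = 1302/(2829439/861) = 1302*(861/2829439) = 1121022/2829439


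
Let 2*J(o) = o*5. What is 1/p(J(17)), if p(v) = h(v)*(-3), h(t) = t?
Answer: -2/255 ≈ -0.0078431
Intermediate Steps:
J(o) = 5*o/2 (J(o) = (o*5)/2 = (5*o)/2 = 5*o/2)
p(v) = -3*v (p(v) = v*(-3) = -3*v)
1/p(J(17)) = 1/(-15*17/2) = 1/(-3*85/2) = 1/(-255/2) = -2/255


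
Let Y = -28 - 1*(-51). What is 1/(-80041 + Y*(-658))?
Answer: -1/95175 ≈ -1.0507e-5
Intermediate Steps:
Y = 23 (Y = -28 + 51 = 23)
1/(-80041 + Y*(-658)) = 1/(-80041 + 23*(-658)) = 1/(-80041 - 15134) = 1/(-95175) = -1/95175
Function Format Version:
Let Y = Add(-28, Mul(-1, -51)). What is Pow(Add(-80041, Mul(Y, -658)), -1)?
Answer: Rational(-1, 95175) ≈ -1.0507e-5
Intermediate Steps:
Y = 23 (Y = Add(-28, 51) = 23)
Pow(Add(-80041, Mul(Y, -658)), -1) = Pow(Add(-80041, Mul(23, -658)), -1) = Pow(Add(-80041, -15134), -1) = Pow(-95175, -1) = Rational(-1, 95175)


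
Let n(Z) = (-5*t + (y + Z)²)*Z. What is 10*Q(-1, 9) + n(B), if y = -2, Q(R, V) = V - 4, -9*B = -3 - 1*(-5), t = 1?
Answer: 36460/729 ≈ 50.014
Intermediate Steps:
B = -2/9 (B = -(-3 - 1*(-5))/9 = -(-3 + 5)/9 = -⅑*2 = -2/9 ≈ -0.22222)
Q(R, V) = -4 + V
n(Z) = Z*(-5 + (-2 + Z)²) (n(Z) = (-5*1 + (-2 + Z)²)*Z = (-5 + (-2 + Z)²)*Z = Z*(-5 + (-2 + Z)²))
10*Q(-1, 9) + n(B) = 10*(-4 + 9) - 2*(-5 + (-2 - 2/9)²)/9 = 10*5 - 2*(-5 + (-20/9)²)/9 = 50 - 2*(-5 + 400/81)/9 = 50 - 2/9*(-5/81) = 50 + 10/729 = 36460/729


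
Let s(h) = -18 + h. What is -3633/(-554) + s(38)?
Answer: 14713/554 ≈ 26.558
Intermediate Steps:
-3633/(-554) + s(38) = -3633/(-554) + (-18 + 38) = -3633*(-1/554) + 20 = 3633/554 + 20 = 14713/554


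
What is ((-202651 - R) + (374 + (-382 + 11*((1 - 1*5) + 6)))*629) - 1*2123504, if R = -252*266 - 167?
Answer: -2250150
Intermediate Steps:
R = -67199 (R = -67032 - 167 = -67199)
((-202651 - R) + (374 + (-382 + 11*((1 - 1*5) + 6)))*629) - 1*2123504 = ((-202651 - 1*(-67199)) + (374 + (-382 + 11*((1 - 1*5) + 6)))*629) - 1*2123504 = ((-202651 + 67199) + (374 + (-382 + 11*((1 - 5) + 6)))*629) - 2123504 = (-135452 + (374 + (-382 + 11*(-4 + 6)))*629) - 2123504 = (-135452 + (374 + (-382 + 11*2))*629) - 2123504 = (-135452 + (374 + (-382 + 22))*629) - 2123504 = (-135452 + (374 - 360)*629) - 2123504 = (-135452 + 14*629) - 2123504 = (-135452 + 8806) - 2123504 = -126646 - 2123504 = -2250150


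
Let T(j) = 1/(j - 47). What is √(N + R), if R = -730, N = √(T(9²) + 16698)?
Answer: √(-843880 + 34*√19302922)/34 ≈ 24.511*I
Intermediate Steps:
T(j) = 1/(-47 + j)
N = √19302922/34 (N = √(1/(-47 + 9²) + 16698) = √(1/(-47 + 81) + 16698) = √(1/34 + 16698) = √(567733/34) = √19302922/34 ≈ 129.22)
√(N + R) = √(√19302922/34 - 730) = √(-730 + √19302922/34)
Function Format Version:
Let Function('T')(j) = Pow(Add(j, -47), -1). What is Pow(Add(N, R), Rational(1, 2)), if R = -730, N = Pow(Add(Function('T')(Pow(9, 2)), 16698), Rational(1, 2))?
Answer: Mul(Rational(1, 34), Pow(Add(-843880, Mul(34, Pow(19302922, Rational(1, 2)))), Rational(1, 2))) ≈ Mul(24.511, I)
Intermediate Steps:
Function('T')(j) = Pow(Add(-47, j), -1)
N = Mul(Rational(1, 34), Pow(19302922, Rational(1, 2))) (N = Pow(Add(Pow(Add(-47, Pow(9, 2)), -1), 16698), Rational(1, 2)) = Pow(Add(Pow(Add(-47, 81), -1), 16698), Rational(1, 2)) = Pow(Add(Pow(34, -1), 16698), Rational(1, 2)) = Pow(Add(Rational(1, 34), 16698), Rational(1, 2)) = Pow(Rational(567733, 34), Rational(1, 2)) = Mul(Rational(1, 34), Pow(19302922, Rational(1, 2))) ≈ 129.22)
Pow(Add(N, R), Rational(1, 2)) = Pow(Add(Mul(Rational(1, 34), Pow(19302922, Rational(1, 2))), -730), Rational(1, 2)) = Pow(Add(-730, Mul(Rational(1, 34), Pow(19302922, Rational(1, 2)))), Rational(1, 2))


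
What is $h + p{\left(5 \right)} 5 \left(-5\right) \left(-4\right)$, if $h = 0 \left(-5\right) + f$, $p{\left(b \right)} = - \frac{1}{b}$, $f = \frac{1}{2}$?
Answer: $- \frac{39}{2} \approx -19.5$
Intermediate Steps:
$f = \frac{1}{2} \approx 0.5$
$h = \frac{1}{2}$ ($h = 0 \left(-5\right) + \frac{1}{2} = 0 + \frac{1}{2} = \frac{1}{2} \approx 0.5$)
$h + p{\left(5 \right)} 5 \left(-5\right) \left(-4\right) = \frac{1}{2} + - \frac{1}{5} \cdot 5 \left(-5\right) \left(-4\right) = \frac{1}{2} + \left(-1\right) \frac{1}{5} \left(\left(-25\right) \left(-4\right)\right) = \frac{1}{2} - 20 = - \frac{39}{2}$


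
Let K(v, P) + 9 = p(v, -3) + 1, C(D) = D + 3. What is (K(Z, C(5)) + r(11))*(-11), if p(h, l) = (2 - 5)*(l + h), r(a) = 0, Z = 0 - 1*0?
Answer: -11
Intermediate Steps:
Z = 0 (Z = 0 + 0 = 0)
p(h, l) = -3*h - 3*l (p(h, l) = -3*(h + l) = -3*h - 3*l)
C(D) = 3 + D
K(v, P) = 1 - 3*v (K(v, P) = -9 + ((-3*v - 3*(-3)) + 1) = -9 + ((-3*v + 9) + 1) = -9 + ((9 - 3*v) + 1) = -9 + (10 - 3*v) = 1 - 3*v)
(K(Z, C(5)) + r(11))*(-11) = ((1 - 3*0) + 0)*(-11) = ((1 + 0) + 0)*(-11) = (1 + 0)*(-11) = 1*(-11) = -11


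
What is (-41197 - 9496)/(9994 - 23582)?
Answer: 50693/13588 ≈ 3.7307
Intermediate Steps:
(-41197 - 9496)/(9994 - 23582) = -50693/(-13588) = -50693*(-1/13588) = 50693/13588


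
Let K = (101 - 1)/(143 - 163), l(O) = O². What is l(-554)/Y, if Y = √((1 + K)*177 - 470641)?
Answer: -306916*I*√471349/471349 ≈ -447.04*I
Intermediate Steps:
K = -5 (K = 100/(-20) = 100*(-1/20) = -5)
Y = I*√471349 (Y = √((1 - 5)*177 - 470641) = √(-4*177 - 470641) = √(-708 - 470641) = √(-471349) = I*√471349 ≈ 686.55*I)
l(-554)/Y = (-554)²/((I*√471349)) = 306916*(-I*√471349/471349) = -306916*I*√471349/471349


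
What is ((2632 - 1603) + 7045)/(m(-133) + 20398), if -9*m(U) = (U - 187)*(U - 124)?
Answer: 36333/50671 ≈ 0.71704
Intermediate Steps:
m(U) = -(-187 + U)*(-124 + U)/9 (m(U) = -(U - 187)*(U - 124)/9 = -(-187 + U)*(-124 + U)/9)
((2632 - 1603) + 7045)/(m(-133) + 20398) = ((2632 - 1603) + 7045)/((-23188/9 - ⅑*(-133)² + (311/9)*(-133)) + 20398) = (1029 + 7045)/((-23188/9 - ⅑*17689 - 41363/9) + 20398) = 8074/((-23188/9 - 17689/9 - 41363/9) + 20398) = 8074/(-82240/9 + 20398) = 8074/(101342/9) = 8074*(9/101342) = 36333/50671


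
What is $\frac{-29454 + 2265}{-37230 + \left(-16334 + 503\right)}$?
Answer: $\frac{9063}{17687} \approx 0.51241$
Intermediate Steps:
$\frac{-29454 + 2265}{-37230 + \left(-16334 + 503\right)} = - \frac{27189}{-37230 - 15831} = - \frac{27189}{-53061} = \left(-27189\right) \left(- \frac{1}{53061}\right) = \frac{9063}{17687}$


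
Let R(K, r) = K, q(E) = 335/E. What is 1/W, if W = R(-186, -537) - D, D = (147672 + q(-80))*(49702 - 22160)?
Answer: -8/32536536623 ≈ -2.4588e-10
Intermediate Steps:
D = 32536535135/8 (D = (147672 + 335/(-80))*(49702 - 22160) = (147672 + 335*(-1/80))*27542 = (147672 - 67/16)*27542 = (2362685/16)*27542 = 32536535135/8 ≈ 4.0671e+9)
W = -32536536623/8 (W = -186 - 1*32536535135/8 = -186 - 32536535135/8 = -32536536623/8 ≈ -4.0671e+9)
1/W = 1/(-32536536623/8) = -8/32536536623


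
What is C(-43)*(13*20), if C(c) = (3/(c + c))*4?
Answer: -1560/43 ≈ -36.279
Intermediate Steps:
C(c) = 6/c (C(c) = (3/(2*c))*4 = 6/c)
C(-43)*(13*20) = (6/(-43))*(13*20) = (6*(-1/43))*260 = -6/43*260 = -1560/43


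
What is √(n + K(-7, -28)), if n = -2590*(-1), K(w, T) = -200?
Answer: √2390 ≈ 48.888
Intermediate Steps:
n = 2590
√(n + K(-7, -28)) = √(2590 - 200) = √2390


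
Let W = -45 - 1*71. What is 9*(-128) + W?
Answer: -1268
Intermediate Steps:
W = -116 (W = -45 - 71 = -116)
9*(-128) + W = 9*(-128) - 116 = -1152 - 116 = -1268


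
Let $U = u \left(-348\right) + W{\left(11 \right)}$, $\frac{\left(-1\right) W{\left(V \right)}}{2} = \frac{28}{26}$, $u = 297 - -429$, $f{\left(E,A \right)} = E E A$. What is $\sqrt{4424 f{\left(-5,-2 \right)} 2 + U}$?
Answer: $\frac{2 i \sqrt{29365869}}{13} \approx 833.7 i$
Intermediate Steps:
$f{\left(E,A \right)} = A E^{2}$ ($f{\left(E,A \right)} = E^{2} A = A E^{2}$)
$u = 726$ ($u = 297 + 429 = 726$)
$W{\left(V \right)} = - \frac{28}{13}$ ($W{\left(V \right)} = - 2 \cdot \frac{28}{26} = - 2 \cdot 28 \cdot \frac{1}{26} = \left(-2\right) \frac{14}{13} = - \frac{28}{13}$)
$U = - \frac{3284452}{13}$ ($U = 726 \left(-348\right) - \frac{28}{13} = -252648 - \frac{28}{13} = - \frac{3284452}{13} \approx -2.5265 \cdot 10^{5}$)
$\sqrt{4424 f{\left(-5,-2 \right)} 2 + U} = \sqrt{4424 - 2 \left(-5\right)^{2} \cdot 2 - \frac{3284452}{13}} = \sqrt{4424 \left(-2\right) 25 \cdot 2 - \frac{3284452}{13}} = \sqrt{4424 \left(\left(-50\right) 2\right) - \frac{3284452}{13}} = \sqrt{4424 \left(-100\right) - \frac{3284452}{13}} = \sqrt{-442400 - \frac{3284452}{13}} = \sqrt{- \frac{9035652}{13}} = \frac{2 i \sqrt{29365869}}{13}$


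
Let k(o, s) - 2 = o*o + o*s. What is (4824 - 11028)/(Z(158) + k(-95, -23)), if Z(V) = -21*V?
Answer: -3102/3947 ≈ -0.78591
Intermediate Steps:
k(o, s) = 2 + o² + o*s (k(o, s) = 2 + (o*o + o*s) = 2 + (o² + o*s) = 2 + o² + o*s)
(4824 - 11028)/(Z(158) + k(-95, -23)) = (4824 - 11028)/(-21*158 + (2 + (-95)² - 95*(-23))) = -6204/(-3318 + (2 + 9025 + 2185)) = -6204/(-3318 + 11212) = -6204/7894 = -6204*1/7894 = -3102/3947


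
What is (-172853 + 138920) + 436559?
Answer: 402626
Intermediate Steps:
(-172853 + 138920) + 436559 = -33933 + 436559 = 402626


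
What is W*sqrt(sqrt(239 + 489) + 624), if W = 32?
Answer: 32*sqrt(624 + 2*sqrt(182)) ≈ 816.46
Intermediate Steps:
W*sqrt(sqrt(239 + 489) + 624) = 32*sqrt(sqrt(239 + 489) + 624) = 32*sqrt(sqrt(728) + 624) = 32*sqrt(2*sqrt(182) + 624) = 32*sqrt(624 + 2*sqrt(182))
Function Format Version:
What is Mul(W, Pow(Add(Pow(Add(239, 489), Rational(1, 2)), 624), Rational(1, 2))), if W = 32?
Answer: Mul(32, Pow(Add(624, Mul(2, Pow(182, Rational(1, 2)))), Rational(1, 2))) ≈ 816.46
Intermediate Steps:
Mul(W, Pow(Add(Pow(Add(239, 489), Rational(1, 2)), 624), Rational(1, 2))) = Mul(32, Pow(Add(Pow(Add(239, 489), Rational(1, 2)), 624), Rational(1, 2))) = Mul(32, Pow(Add(Pow(728, Rational(1, 2)), 624), Rational(1, 2))) = Mul(32, Pow(Add(Mul(2, Pow(182, Rational(1, 2))), 624), Rational(1, 2))) = Mul(32, Pow(Add(624, Mul(2, Pow(182, Rational(1, 2)))), Rational(1, 2)))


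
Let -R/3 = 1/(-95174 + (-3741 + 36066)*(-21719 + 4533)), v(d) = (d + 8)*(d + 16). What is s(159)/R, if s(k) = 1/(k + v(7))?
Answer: 69454078/189 ≈ 3.6748e+5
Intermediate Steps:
v(d) = (8 + d)*(16 + d)
s(k) = 1/(345 + k) (s(k) = 1/(k + (128 + 7² + 24*7)) = 1/(k + (128 + 49 + 168)) = 1/(k + 345) = 1/(345 + k))
R = 3/555632624 (R = -3/(-95174 + (-3741 + 36066)*(-21719 + 4533)) = -3/(-95174 + 32325*(-17186)) = -3/(-95174 - 555537450) = -3/(-555632624) = -3*(-1/555632624) = 3/555632624 ≈ 5.3993e-9)
s(159)/R = 1/((345 + 159)*(3/555632624)) = (555632624/3)/504 = (1/504)*(555632624/3) = 69454078/189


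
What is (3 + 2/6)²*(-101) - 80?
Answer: -10820/9 ≈ -1202.2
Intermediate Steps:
(3 + 2/6)²*(-101) - 80 = (3 + 2*(⅙))²*(-101) - 80 = (3 + ⅓)²*(-101) - 80 = (10/3)²*(-101) - 80 = (100/9)*(-101) - 80 = -10100/9 - 80 = -10820/9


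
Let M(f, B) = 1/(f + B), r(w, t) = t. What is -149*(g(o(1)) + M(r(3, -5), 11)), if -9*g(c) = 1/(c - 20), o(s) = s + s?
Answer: -2086/81 ≈ -25.753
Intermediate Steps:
o(s) = 2*s
M(f, B) = 1/(B + f)
g(c) = -1/(9*(-20 + c)) (g(c) = -1/(9*(c - 20)) = -1/(9*(-20 + c)))
-149*(g(o(1)) + M(r(3, -5), 11)) = -149*(-1/(-180 + 9*(2*1)) + 1/(11 - 5)) = -149*(-1/(-180 + 9*2) + 1/6) = -149*(-1/(-180 + 18) + 1/6) = -149*(-1/(-162) + 1/6) = -149*(-1*(-1/162) + 1/6) = -149*(1/162 + 1/6) = -149*14/81 = -2086/81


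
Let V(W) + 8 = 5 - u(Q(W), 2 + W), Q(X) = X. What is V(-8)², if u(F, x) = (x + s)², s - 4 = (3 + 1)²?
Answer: 39601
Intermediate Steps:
s = 20 (s = 4 + (3 + 1)² = 4 + 4² = 4 + 16 = 20)
u(F, x) = (20 + x)² (u(F, x) = (x + 20)² = (20 + x)²)
V(W) = -3 - (22 + W)² (V(W) = -8 + (5 - (20 + (2 + W))²) = -8 + (5 - (22 + W)²) = -3 - (22 + W)²)
V(-8)² = (-3 - (22 - 8)²)² = (-3 - 1*14²)² = (-3 - 1*196)² = (-3 - 196)² = (-199)² = 39601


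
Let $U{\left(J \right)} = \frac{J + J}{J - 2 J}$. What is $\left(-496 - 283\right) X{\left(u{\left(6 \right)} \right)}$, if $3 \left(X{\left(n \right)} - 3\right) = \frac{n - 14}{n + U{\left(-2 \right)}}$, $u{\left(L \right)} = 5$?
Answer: $-1558$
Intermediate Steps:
$U{\left(J \right)} = -2$ ($U{\left(J \right)} = \frac{2 J}{\left(-1\right) J} = 2 J \left(- \frac{1}{J}\right) = -2$)
$X{\left(n \right)} = 3 + \frac{-14 + n}{3 \left(-2 + n\right)}$ ($X{\left(n \right)} = 3 + \frac{\left(n - 14\right) \frac{1}{n - 2}}{3} = 3 + \frac{\left(-14 + n\right) \frac{1}{-2 + n}}{3} = 3 + \frac{\frac{1}{-2 + n} \left(-14 + n\right)}{3} = 3 + \frac{-14 + n}{3 \left(-2 + n\right)}$)
$\left(-496 - 283\right) X{\left(u{\left(6 \right)} \right)} = \left(-496 - 283\right) \frac{2 \left(-16 + 5 \cdot 5\right)}{3 \left(-2 + 5\right)} = - 779 \frac{2 \left(-16 + 25\right)}{3 \cdot 3} = - 779 \cdot \frac{2}{3} \cdot \frac{1}{3} \cdot 9 = \left(-779\right) 2 = -1558$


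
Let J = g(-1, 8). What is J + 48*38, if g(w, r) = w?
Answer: 1823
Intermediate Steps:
J = -1
J + 48*38 = -1 + 48*38 = -1 + 1824 = 1823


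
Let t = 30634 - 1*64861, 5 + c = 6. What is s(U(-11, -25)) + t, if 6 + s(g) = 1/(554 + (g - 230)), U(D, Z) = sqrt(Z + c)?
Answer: (-68466*sqrt(6) + 11091491*I)/(2*(sqrt(6) - 162*I)) ≈ -34233.0 - 4.673e-5*I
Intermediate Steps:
c = 1 (c = -5 + 6 = 1)
U(D, Z) = sqrt(1 + Z) (U(D, Z) = sqrt(Z + 1) = sqrt(1 + Z))
s(g) = -6 + 1/(324 + g) (s(g) = -6 + 1/(554 + (g - 230)) = -6 + 1/(554 + (-230 + g)) = -6 + 1/(324 + g))
t = -34227 (t = 30634 - 64861 = -34227)
s(U(-11, -25)) + t = (-1943 - 6*sqrt(1 - 25))/(324 + sqrt(1 - 25)) - 34227 = (-1943 - 12*I*sqrt(6))/(324 + sqrt(-24)) - 34227 = (-1943 - 12*I*sqrt(6))/(324 + 2*I*sqrt(6)) - 34227 = -34227 + (-1943 - 12*I*sqrt(6))/(324 + 2*I*sqrt(6))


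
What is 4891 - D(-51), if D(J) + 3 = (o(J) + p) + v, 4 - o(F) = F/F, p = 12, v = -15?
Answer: 4894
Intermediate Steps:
o(F) = 3 (o(F) = 4 - F/F = 4 - 1*1 = 4 - 1 = 3)
D(J) = -3 (D(J) = -3 + ((3 + 12) - 15) = -3 + (15 - 15) = -3 + 0 = -3)
4891 - D(-51) = 4891 - 1*(-3) = 4891 + 3 = 4894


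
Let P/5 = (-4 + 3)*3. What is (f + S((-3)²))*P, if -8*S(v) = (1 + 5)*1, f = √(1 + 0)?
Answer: -15/4 ≈ -3.7500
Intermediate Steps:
f = 1 (f = √1 = 1)
P = -15 (P = 5*((-4 + 3)*3) = 5*(-1*3) = 5*(-3) = -15)
S(v) = -¾ (S(v) = -(1 + 5)/8 = -3/4 = -⅛*6 = -¾)
(f + S((-3)²))*P = (1 - ¾)*(-15) = (¼)*(-15) = -15/4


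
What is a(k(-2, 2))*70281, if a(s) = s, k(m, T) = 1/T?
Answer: 70281/2 ≈ 35141.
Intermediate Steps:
a(k(-2, 2))*70281 = 70281/2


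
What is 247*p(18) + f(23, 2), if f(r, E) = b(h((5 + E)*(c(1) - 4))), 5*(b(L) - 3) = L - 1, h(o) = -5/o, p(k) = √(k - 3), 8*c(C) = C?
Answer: 3078/1085 + 247*√15 ≈ 959.46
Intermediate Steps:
c(C) = C/8
p(k) = √(-3 + k)
b(L) = 14/5 + L/5 (b(L) = 3 + (L - 1)/5 = 3 + (-1 + L)/5 = 3 + (-⅕ + L/5) = 14/5 + L/5)
f(r, E) = 14/5 - 1/(-155/8 - 31*E/8) (f(r, E) = 14/5 + (-5*1/((5 + E)*((⅛)*1 - 4)))/5 = 14/5 + (-5*1/((5 + E)*(⅛ - 4)))/5 = 14/5 + (-5*(-8/(31*(5 + E))))/5 = 14/5 + (-5/(-155/8 - 31*E/8))/5 = 14/5 - 1/(-155/8 - 31*E/8))
247*p(18) + f(23, 2) = 247*√(-3 + 18) + 2*(1105 + 217*2)/(155*(5 + 2)) = 247*√15 + (2/155)*(1105 + 434)/7 = 247*√15 + (2/155)*(⅐)*1539 = 247*√15 + 3078/1085 = 3078/1085 + 247*√15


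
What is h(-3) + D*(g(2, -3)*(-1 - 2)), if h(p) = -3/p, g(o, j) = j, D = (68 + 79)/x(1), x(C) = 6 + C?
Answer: 190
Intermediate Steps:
D = 21 (D = (68 + 79)/(6 + 1) = 147/7 = 147*(⅐) = 21)
h(-3) + D*(g(2, -3)*(-1 - 2)) = -3/(-3) + 21*(-3*(-1 - 2)) = -3*(-⅓) + 21*(-3*(-3)) = 1 + 21*9 = 1 + 189 = 190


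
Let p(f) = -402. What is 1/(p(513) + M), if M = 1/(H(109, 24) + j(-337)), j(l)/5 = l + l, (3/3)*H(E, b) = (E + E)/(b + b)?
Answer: -80771/32469966 ≈ -0.0024876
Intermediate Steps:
H(E, b) = E/b (H(E, b) = (E + E)/(b + b) = (2*E)/((2*b)) = (2*E)*(1/(2*b)) = E/b)
j(l) = 10*l (j(l) = 5*(l + l) = 5*(2*l) = 10*l)
M = -24/80771 (M = 1/(109/24 + 10*(-337)) = 1/(109*(1/24) - 3370) = 1/(109/24 - 3370) = 1/(-80771/24) = -24/80771 ≈ -0.00029714)
1/(p(513) + M) = 1/(-402 - 24/80771) = 1/(-32469966/80771) = -80771/32469966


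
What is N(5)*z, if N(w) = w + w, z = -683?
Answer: -6830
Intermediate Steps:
N(w) = 2*w
N(5)*z = (2*5)*(-683) = 10*(-683) = -6830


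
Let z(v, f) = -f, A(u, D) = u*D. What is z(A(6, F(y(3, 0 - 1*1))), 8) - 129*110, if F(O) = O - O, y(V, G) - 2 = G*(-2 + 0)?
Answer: -14198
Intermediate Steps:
y(V, G) = 2 - 2*G (y(V, G) = 2 + G*(-2 + 0) = 2 + G*(-2) = 2 - 2*G)
F(O) = 0
A(u, D) = D*u
z(A(6, F(y(3, 0 - 1*1))), 8) - 129*110 = -1*8 - 129*110 = -8 - 14190 = -14198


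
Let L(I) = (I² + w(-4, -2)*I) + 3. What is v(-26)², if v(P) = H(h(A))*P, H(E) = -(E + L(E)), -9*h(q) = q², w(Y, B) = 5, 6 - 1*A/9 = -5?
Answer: 940289481939600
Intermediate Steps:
A = 99 (A = 54 - 9*(-5) = 54 + 45 = 99)
L(I) = 3 + I² + 5*I (L(I) = (I² + 5*I) + 3 = 3 + I² + 5*I)
h(q) = -q²/9
H(E) = -3 - E² - 6*E (H(E) = -(E + (3 + E² + 5*E)) = -(3 + E² + 6*E) = -3 - E² - 6*E)
v(P) = -1179390*P (v(P) = (-3 - (-⅑*99²)² - (-2)*99²/3)*P = (-3 - (-⅑*9801)² - (-2)*9801/3)*P = (-3 - 1*(-1089)² - 6*(-1089))*P = (-3 - 1*1185921 + 6534)*P = (-3 - 1185921 + 6534)*P = -1179390*P)
v(-26)² = (-1179390*(-26))² = 30664140² = 940289481939600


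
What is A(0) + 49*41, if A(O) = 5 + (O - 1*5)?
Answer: 2009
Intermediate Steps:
A(O) = O (A(O) = 5 + (O - 5) = 5 + (-5 + O) = O)
A(0) + 49*41 = 0 + 49*41 = 0 + 2009 = 2009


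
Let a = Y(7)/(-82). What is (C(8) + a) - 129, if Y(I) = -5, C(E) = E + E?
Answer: -9261/82 ≈ -112.94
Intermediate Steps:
C(E) = 2*E
a = 5/82 (a = -5/(-82) = -5*(-1/82) = 5/82 ≈ 0.060976)
(C(8) + a) - 129 = (2*8 + 5/82) - 129 = (16 + 5/82) - 129 = 1317/82 - 129 = -9261/82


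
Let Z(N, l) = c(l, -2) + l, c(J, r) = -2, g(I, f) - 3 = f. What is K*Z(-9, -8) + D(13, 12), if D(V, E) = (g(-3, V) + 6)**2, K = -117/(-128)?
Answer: 30391/64 ≈ 474.86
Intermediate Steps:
g(I, f) = 3 + f
Z(N, l) = -2 + l
K = 117/128 (K = -117*(-1/128) = 117/128 ≈ 0.91406)
D(V, E) = (9 + V)**2 (D(V, E) = ((3 + V) + 6)**2 = (9 + V)**2)
K*Z(-9, -8) + D(13, 12) = 117*(-2 - 8)/128 + (9 + 13)**2 = (117/128)*(-10) + 22**2 = -585/64 + 484 = 30391/64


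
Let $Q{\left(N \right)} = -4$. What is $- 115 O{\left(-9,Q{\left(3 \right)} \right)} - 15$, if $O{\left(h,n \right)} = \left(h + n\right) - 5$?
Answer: $2055$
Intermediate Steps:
$O{\left(h,n \right)} = -5 + h + n$
$- 115 O{\left(-9,Q{\left(3 \right)} \right)} - 15 = - 115 \left(-5 - 9 - 4\right) - 15 = \left(-115\right) \left(-18\right) - 15 = 2070 - 15 = 2055$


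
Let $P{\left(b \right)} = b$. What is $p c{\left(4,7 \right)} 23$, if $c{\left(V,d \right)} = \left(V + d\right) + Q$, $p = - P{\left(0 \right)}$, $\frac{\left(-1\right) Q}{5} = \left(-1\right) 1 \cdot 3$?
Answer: $0$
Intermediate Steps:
$Q = 15$ ($Q = - 5 \left(-1\right) 1 \cdot 3 = - 5 \left(\left(-1\right) 3\right) = \left(-5\right) \left(-3\right) = 15$)
$p = 0$ ($p = \left(-1\right) 0 = 0$)
$c{\left(V,d \right)} = 15 + V + d$ ($c{\left(V,d \right)} = \left(V + d\right) + 15 = 15 + V + d$)
$p c{\left(4,7 \right)} 23 = 0 \left(15 + 4 + 7\right) 23 = 0 \cdot 26 \cdot 23 = 0 \cdot 23 = 0$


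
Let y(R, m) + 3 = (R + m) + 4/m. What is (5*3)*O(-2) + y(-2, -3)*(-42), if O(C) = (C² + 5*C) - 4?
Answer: 242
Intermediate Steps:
O(C) = -4 + C² + 5*C
y(R, m) = -3 + R + m + 4/m (y(R, m) = -3 + ((R + m) + 4/m) = -3 + (R + m + 4/m) = -3 + R + m + 4/m)
(5*3)*O(-2) + y(-2, -3)*(-42) = (5*3)*(-4 + (-2)² + 5*(-2)) + (-3 - 2 - 3 + 4/(-3))*(-42) = 15*(-4 + 4 - 10) + (-3 - 2 - 3 + 4*(-⅓))*(-42) = 15*(-10) + (-3 - 2 - 3 - 4/3)*(-42) = -150 - 28/3*(-42) = -150 + 392 = 242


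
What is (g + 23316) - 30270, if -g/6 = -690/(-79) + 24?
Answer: -564882/79 ≈ -7150.4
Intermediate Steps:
g = -15516/79 (g = -6*(-690/(-79) + 24) = -6*(-690*(-1)/79 + 24) = -6*(-10*(-69/79) + 24) = -6*(690/79 + 24) = -6*2586/79 = -15516/79 ≈ -196.41)
(g + 23316) - 30270 = (-15516/79 + 23316) - 30270 = 1826448/79 - 30270 = -564882/79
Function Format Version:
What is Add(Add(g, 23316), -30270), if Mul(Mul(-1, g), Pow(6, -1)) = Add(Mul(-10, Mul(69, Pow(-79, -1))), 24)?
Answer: Rational(-564882, 79) ≈ -7150.4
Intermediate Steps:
g = Rational(-15516, 79) (g = Mul(-6, Add(Mul(-10, Mul(69, Pow(-79, -1))), 24)) = Mul(-6, Add(Mul(-10, Mul(69, Rational(-1, 79))), 24)) = Mul(-6, Add(Mul(-10, Rational(-69, 79)), 24)) = Mul(-6, Add(Rational(690, 79), 24)) = Mul(-6, Rational(2586, 79)) = Rational(-15516, 79) ≈ -196.41)
Add(Add(g, 23316), -30270) = Add(Add(Rational(-15516, 79), 23316), -30270) = Add(Rational(1826448, 79), -30270) = Rational(-564882, 79)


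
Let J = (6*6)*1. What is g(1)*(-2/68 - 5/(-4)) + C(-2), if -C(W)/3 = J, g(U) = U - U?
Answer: -108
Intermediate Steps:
g(U) = 0
J = 36 (J = 36*1 = 36)
C(W) = -108 (C(W) = -3*36 = -108)
g(1)*(-2/68 - 5/(-4)) + C(-2) = 0*(-2/68 - 5/(-4)) - 108 = 0*(-2*1/68 - 5*(-¼)) - 108 = 0*(-1/34 + 5/4) - 108 = 0*(83/68) - 108 = 0 - 108 = -108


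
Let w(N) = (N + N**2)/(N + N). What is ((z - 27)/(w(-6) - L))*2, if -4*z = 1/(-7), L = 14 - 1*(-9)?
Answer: 755/357 ≈ 2.1148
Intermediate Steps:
L = 23 (L = 14 + 9 = 23)
z = 1/28 (z = -1/4/(-7) = -1/4*(-1/7) = 1/28 ≈ 0.035714)
w(N) = (N + N**2)/(2*N) (w(N) = (N + N**2)/((2*N)) = (N + N**2)*(1/(2*N)) = (N + N**2)/(2*N))
((z - 27)/(w(-6) - L))*2 = ((1/28 - 27)/((1/2 + (1/2)*(-6)) - 1*23))*2 = -755/(28*((1/2 - 3) - 23))*2 = -755/(28*(-5/2 - 23))*2 = -755/(28*(-51/2))*2 = -755/28*(-2/51)*2 = (755/714)*2 = 755/357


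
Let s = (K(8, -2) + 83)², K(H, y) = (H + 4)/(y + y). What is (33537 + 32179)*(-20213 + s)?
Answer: -907735108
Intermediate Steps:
K(H, y) = (4 + H)/(2*y) (K(H, y) = (4 + H)/((2*y)) = (4 + H)*(1/(2*y)) = (4 + H)/(2*y))
s = 6400 (s = ((½)*(4 + 8)/(-2) + 83)² = ((½)*(-½)*12 + 83)² = (-3 + 83)² = 80² = 6400)
(33537 + 32179)*(-20213 + s) = (33537 + 32179)*(-20213 + 6400) = 65716*(-13813) = -907735108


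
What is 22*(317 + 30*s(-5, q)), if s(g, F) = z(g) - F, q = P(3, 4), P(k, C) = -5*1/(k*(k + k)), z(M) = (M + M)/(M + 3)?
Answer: 31372/3 ≈ 10457.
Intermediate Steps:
z(M) = 2*M/(3 + M) (z(M) = (2*M)/(3 + M) = 2*M/(3 + M))
P(k, C) = -5/(2*k²) (P(k, C) = -5*1/(2*k²) = -5/(2*k²))
q = -5/18 (q = -5/2/3² = -5/2*⅑ = -5/18 ≈ -0.27778)
s(g, F) = -F + 2*g/(3 + g) (s(g, F) = 2*g/(3 + g) - F = -F + 2*g/(3 + g))
22*(317 + 30*s(-5, q)) = 22*(317 + 30*((2*(-5) - 1*(-5/18)*(3 - 5))/(3 - 5))) = 22*(317 + 30*((-10 - 1*(-5/18)*(-2))/(-2))) = 22*(317 + 30*(-(-10 - 5/9)/2)) = 22*(317 + 30*(-½*(-95/9))) = 22*(317 + 30*(95/18)) = 22*(317 + 475/3) = 22*(1426/3) = 31372/3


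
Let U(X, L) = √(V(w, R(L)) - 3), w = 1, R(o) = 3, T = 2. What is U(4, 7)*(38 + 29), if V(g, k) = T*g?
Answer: 67*I ≈ 67.0*I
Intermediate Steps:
V(g, k) = 2*g
U(X, L) = I (U(X, L) = √(2*1 - 3) = √(2 - 3) = √(-1) = I)
U(4, 7)*(38 + 29) = I*(38 + 29) = I*67 = 67*I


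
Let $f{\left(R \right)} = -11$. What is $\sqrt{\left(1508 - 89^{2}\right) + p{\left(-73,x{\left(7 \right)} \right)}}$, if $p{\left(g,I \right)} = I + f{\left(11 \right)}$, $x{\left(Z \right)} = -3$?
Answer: $i \sqrt{6427} \approx 80.169 i$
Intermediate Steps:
$p{\left(g,I \right)} = -11 + I$ ($p{\left(g,I \right)} = I - 11 = -11 + I$)
$\sqrt{\left(1508 - 89^{2}\right) + p{\left(-73,x{\left(7 \right)} \right)}} = \sqrt{\left(1508 - 89^{2}\right) - 14} = \sqrt{\left(1508 - 7921\right) - 14} = \sqrt{-6413 - 14} = \sqrt{-6427} = i \sqrt{6427}$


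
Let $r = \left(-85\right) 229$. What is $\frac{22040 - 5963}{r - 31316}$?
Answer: $- \frac{5359}{16927} \approx -0.31659$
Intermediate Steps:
$r = -19465$
$\frac{22040 - 5963}{r - 31316} = \frac{22040 - 5963}{-19465 - 31316} = \frac{16077}{-50781} = 16077 \left(- \frac{1}{50781}\right) = - \frac{5359}{16927}$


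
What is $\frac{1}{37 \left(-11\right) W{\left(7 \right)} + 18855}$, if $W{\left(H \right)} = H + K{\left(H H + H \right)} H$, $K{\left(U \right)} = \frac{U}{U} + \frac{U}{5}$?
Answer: $- \frac{5}{93759} \approx -5.3328 \cdot 10^{-5}$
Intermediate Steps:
$K{\left(U \right)} = 1 + \frac{U}{5}$ ($K{\left(U \right)} = 1 + U \frac{1}{5} = 1 + \frac{U}{5}$)
$W{\left(H \right)} = H + H \left(1 + \frac{H}{5} + \frac{H^{2}}{5}\right)$ ($W{\left(H \right)} = H + \left(1 + \frac{H H + H}{5}\right) H = H + \left(1 + \frac{H^{2} + H}{5}\right) H = H + \left(1 + \frac{H + H^{2}}{5}\right) H = H + \left(1 + \left(\frac{H}{5} + \frac{H^{2}}{5}\right)\right) H = H + \left(1 + \frac{H}{5} + \frac{H^{2}}{5}\right) H = H + H \left(1 + \frac{H}{5} + \frac{H^{2}}{5}\right)$)
$\frac{1}{37 \left(-11\right) W{\left(7 \right)} + 18855} = \frac{1}{37 \left(-11\right) \frac{1}{5} \cdot 7 \left(10 + 7 \left(1 + 7\right)\right) + 18855} = \frac{1}{- 407 \cdot \frac{1}{5} \cdot 7 \left(10 + 7 \cdot 8\right) + 18855} = \frac{1}{- 407 \cdot \frac{1}{5} \cdot 7 \left(10 + 56\right) + 18855} = \frac{1}{- 407 \cdot \frac{1}{5} \cdot 7 \cdot 66 + 18855} = \frac{1}{\left(-407\right) \frac{462}{5} + 18855} = \frac{1}{- \frac{188034}{5} + 18855} = \frac{1}{- \frac{93759}{5}} = - \frac{5}{93759}$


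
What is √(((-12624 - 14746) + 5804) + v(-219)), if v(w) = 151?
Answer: I*√21415 ≈ 146.34*I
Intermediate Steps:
√(((-12624 - 14746) + 5804) + v(-219)) = √(((-12624 - 14746) + 5804) + 151) = √((-27370 + 5804) + 151) = √(-21566 + 151) = √(-21415) = I*√21415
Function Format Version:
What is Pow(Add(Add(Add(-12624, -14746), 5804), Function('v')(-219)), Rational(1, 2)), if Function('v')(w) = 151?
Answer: Mul(I, Pow(21415, Rational(1, 2))) ≈ Mul(146.34, I)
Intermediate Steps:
Pow(Add(Add(Add(-12624, -14746), 5804), Function('v')(-219)), Rational(1, 2)) = Pow(Add(Add(Add(-12624, -14746), 5804), 151), Rational(1, 2)) = Pow(Add(Add(-27370, 5804), 151), Rational(1, 2)) = Pow(Add(-21566, 151), Rational(1, 2)) = Pow(-21415, Rational(1, 2)) = Mul(I, Pow(21415, Rational(1, 2)))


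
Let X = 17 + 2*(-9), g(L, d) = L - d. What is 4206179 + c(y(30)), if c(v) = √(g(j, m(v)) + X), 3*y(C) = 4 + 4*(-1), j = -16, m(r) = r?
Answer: 4206179 + I*√17 ≈ 4.2062e+6 + 4.1231*I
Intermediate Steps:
y(C) = 0 (y(C) = (4 + 4*(-1))/3 = (4 - 4)/3 = (⅓)*0 = 0)
X = -1 (X = 17 - 18 = -1)
c(v) = √(-17 - v) (c(v) = √((-16 - v) - 1) = √(-17 - v))
4206179 + c(y(30)) = 4206179 + √(-17 - 1*0) = 4206179 + √(-17 + 0) = 4206179 + √(-17) = 4206179 + I*√17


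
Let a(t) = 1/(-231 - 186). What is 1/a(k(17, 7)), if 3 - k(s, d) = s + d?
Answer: -417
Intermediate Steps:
k(s, d) = 3 - d - s (k(s, d) = 3 - (s + d) = 3 - (d + s) = 3 + (-d - s) = 3 - d - s)
a(t) = -1/417 (a(t) = 1/(-417) = -1/417)
1/a(k(17, 7)) = 1/(-1/417) = -417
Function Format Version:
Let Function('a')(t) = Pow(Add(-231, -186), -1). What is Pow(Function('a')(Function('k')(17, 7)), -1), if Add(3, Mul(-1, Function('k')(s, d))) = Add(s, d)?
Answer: -417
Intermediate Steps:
Function('k')(s, d) = Add(3, Mul(-1, d), Mul(-1, s)) (Function('k')(s, d) = Add(3, Mul(-1, Add(s, d))) = Add(3, Mul(-1, Add(d, s))) = Add(3, Add(Mul(-1, d), Mul(-1, s))) = Add(3, Mul(-1, d), Mul(-1, s)))
Function('a')(t) = Rational(-1, 417) (Function('a')(t) = Pow(-417, -1) = Rational(-1, 417))
Pow(Function('a')(Function('k')(17, 7)), -1) = Pow(Rational(-1, 417), -1) = -417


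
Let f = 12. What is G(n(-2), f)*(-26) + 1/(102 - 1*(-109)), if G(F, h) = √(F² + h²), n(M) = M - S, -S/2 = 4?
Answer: 1/211 - 156*√5 ≈ -348.82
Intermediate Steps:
S = -8 (S = -2*4 = -8)
n(M) = 8 + M (n(M) = M - 1*(-8) = M + 8 = 8 + M)
G(n(-2), f)*(-26) + 1/(102 - 1*(-109)) = √((8 - 2)² + 12²)*(-26) + 1/(102 - 1*(-109)) = √(6² + 144)*(-26) + 1/(102 + 109) = √(36 + 144)*(-26) + 1/211 = √180*(-26) + 1/211 = (6*√5)*(-26) + 1/211 = -156*√5 + 1/211 = 1/211 - 156*√5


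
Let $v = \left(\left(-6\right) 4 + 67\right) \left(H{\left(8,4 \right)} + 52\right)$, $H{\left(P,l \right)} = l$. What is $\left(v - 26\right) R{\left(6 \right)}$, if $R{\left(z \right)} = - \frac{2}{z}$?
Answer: $-794$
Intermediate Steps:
$v = 2408$ ($v = \left(\left(-6\right) 4 + 67\right) \left(4 + 52\right) = \left(-24 + 67\right) 56 = 43 \cdot 56 = 2408$)
$\left(v - 26\right) R{\left(6 \right)} = \left(2408 - 26\right) \left(- \frac{2}{6}\right) = 2382 \left(\left(-2\right) \frac{1}{6}\right) = 2382 \left(- \frac{1}{3}\right) = -794$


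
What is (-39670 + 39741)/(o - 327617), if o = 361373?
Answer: 71/33756 ≈ 0.0021033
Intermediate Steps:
(-39670 + 39741)/(o - 327617) = (-39670 + 39741)/(361373 - 327617) = 71/33756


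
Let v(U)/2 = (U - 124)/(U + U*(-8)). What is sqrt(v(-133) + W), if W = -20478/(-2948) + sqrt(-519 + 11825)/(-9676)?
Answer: sqrt(1438015809776844518 - 23242033670779*sqrt(11306))/474225598 ≈ 2.5265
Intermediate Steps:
v(U) = -2*(-124 + U)/(7*U) (v(U) = 2*((U - 124)/(U + U*(-8))) = 2*((-124 + U)/(U - 8*U)) = 2*((-124 + U)/((-7*U))) = 2*((-124 + U)*(-1/(7*U))) = 2*(-(-124 + U)/(7*U)) = -2*(-124 + U)/(7*U))
W = 10239/1474 - sqrt(11306)/9676 (W = -20478*(-1/2948) + sqrt(11306)*(-1/9676) = 10239/1474 - sqrt(11306)/9676 ≈ 6.9354)
sqrt(v(-133) + W) = sqrt((2/7)*(124 - 1*(-133))/(-133) + (10239/1474 - sqrt(11306)/9676)) = sqrt((2/7)*(-1/133)*(124 + 133) + (10239/1474 - sqrt(11306)/9676)) = sqrt((2/7)*(-1/133)*257 + (10239/1474 - sqrt(11306)/9676)) = sqrt(-514/931 + (10239/1474 - sqrt(11306)/9676)) = sqrt(8774873/1372294 - sqrt(11306)/9676)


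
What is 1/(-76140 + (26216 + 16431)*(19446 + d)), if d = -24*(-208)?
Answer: 1/1042131246 ≈ 9.5957e-10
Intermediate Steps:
d = 4992
1/(-76140 + (26216 + 16431)*(19446 + d)) = 1/(-76140 + (26216 + 16431)*(19446 + 4992)) = 1/(-76140 + 42647*24438) = 1/(-76140 + 1042207386) = 1/1042131246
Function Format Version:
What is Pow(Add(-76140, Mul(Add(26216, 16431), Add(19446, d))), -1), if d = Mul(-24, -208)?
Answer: Rational(1, 1042131246) ≈ 9.5957e-10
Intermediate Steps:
d = 4992
Pow(Add(-76140, Mul(Add(26216, 16431), Add(19446, d))), -1) = Pow(Add(-76140, Mul(Add(26216, 16431), Add(19446, 4992))), -1) = Pow(Add(-76140, Mul(42647, 24438)), -1) = Pow(Add(-76140, 1042207386), -1) = Pow(1042131246, -1) = Rational(1, 1042131246)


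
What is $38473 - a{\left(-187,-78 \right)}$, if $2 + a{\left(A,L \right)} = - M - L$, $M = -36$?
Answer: $38361$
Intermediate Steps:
$a{\left(A,L \right)} = 34 - L$ ($a{\left(A,L \right)} = -2 - \left(-36 + L\right) = 34 - L$)
$38473 - a{\left(-187,-78 \right)} = 38473 - \left(34 - -78\right) = 38473 - \left(34 + 78\right) = 38473 - 112 = 38361$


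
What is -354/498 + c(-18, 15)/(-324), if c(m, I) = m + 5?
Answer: -18037/26892 ≈ -0.67072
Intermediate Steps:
c(m, I) = 5 + m
-354/498 + c(-18, 15)/(-324) = -354/498 + (5 - 18)/(-324) = -354*1/498 - 13*(-1/324) = -59/83 + 13/324 = -18037/26892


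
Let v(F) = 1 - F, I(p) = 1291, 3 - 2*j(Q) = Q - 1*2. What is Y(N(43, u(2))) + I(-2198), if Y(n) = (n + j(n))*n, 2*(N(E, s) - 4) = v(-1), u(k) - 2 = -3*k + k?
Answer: 1316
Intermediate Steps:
u(k) = 2 - 2*k (u(k) = 2 + (-3*k + k) = 2 - 2*k)
j(Q) = 5/2 - Q/2 (j(Q) = 3/2 - (Q - 1*2)/2 = 3/2 - (Q - 2)/2 = 3/2 - (-2 + Q)/2 = 3/2 + (1 - Q/2) = 5/2 - Q/2)
N(E, s) = 5 (N(E, s) = 4 + (1 - 1*(-1))/2 = 4 + (1 + 1)/2 = 4 + (½)*2 = 4 + 1 = 5)
Y(n) = n*(5/2 + n/2) (Y(n) = (n + (5/2 - n/2))*n = (5/2 + n/2)*n = n*(5/2 + n/2))
Y(N(43, u(2))) + I(-2198) = (½)*5*(5 + 5) + 1291 = (½)*5*10 + 1291 = 25 + 1291 = 1316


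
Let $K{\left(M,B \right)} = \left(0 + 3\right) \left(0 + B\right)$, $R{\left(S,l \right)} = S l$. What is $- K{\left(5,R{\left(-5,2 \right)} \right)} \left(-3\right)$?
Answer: $-90$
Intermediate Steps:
$K{\left(M,B \right)} = 3 B$
$- K{\left(5,R{\left(-5,2 \right)} \right)} \left(-3\right) = - 3 \left(\left(-5\right) 2\right) \left(-3\right) = - 3 \left(-10\right) \left(-3\right) = \left(-1\right) \left(-30\right) \left(-3\right) = 30 \left(-3\right) = -90$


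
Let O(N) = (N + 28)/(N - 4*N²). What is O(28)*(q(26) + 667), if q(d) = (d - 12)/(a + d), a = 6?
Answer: -10679/888 ≈ -12.026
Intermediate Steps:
q(d) = (-12 + d)/(6 + d) (q(d) = (d - 12)/(6 + d) = (-12 + d)/(6 + d))
O(N) = (28 + N)/(N - 4*N²)
O(28)*(q(26) + 667) = ((-28 - 1*28)/(28*(-1 + 4*28)))*((-12 + 26)/(6 + 26) + 667) = ((-28 - 28)/(28*(-1 + 112)))*(14/32 + 667) = ((1/28)*(-56)/111)*((1/32)*14 + 667) = ((1/28)*(1/111)*(-56))*(7/16 + 667) = -2/111*10679/16 = -10679/888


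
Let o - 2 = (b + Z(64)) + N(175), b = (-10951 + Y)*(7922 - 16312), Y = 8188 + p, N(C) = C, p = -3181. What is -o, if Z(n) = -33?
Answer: -49870304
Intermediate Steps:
Y = 5007 (Y = 8188 - 3181 = 5007)
b = 49870160 (b = (-10951 + 5007)*(7922 - 16312) = -5944*(-8390) = 49870160)
o = 49870304 (o = 2 + ((49870160 - 33) + 175) = 2 + (49870127 + 175) = 2 + 49870302 = 49870304)
-o = -1*49870304 = -49870304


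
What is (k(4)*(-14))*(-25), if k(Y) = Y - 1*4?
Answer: 0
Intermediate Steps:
k(Y) = -4 + Y (k(Y) = Y - 4 = -4 + Y)
(k(4)*(-14))*(-25) = ((-4 + 4)*(-14))*(-25) = (0*(-14))*(-25) = 0*(-25) = 0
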